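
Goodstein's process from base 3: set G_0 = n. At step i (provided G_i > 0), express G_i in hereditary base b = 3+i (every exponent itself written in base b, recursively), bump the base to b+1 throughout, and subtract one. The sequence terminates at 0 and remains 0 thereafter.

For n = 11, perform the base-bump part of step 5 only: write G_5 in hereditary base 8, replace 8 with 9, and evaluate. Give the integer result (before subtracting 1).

G_0=11  [base 3] 3^2 + 2  →[3↦4]→  4^2 + 2 = 18  −1 ⇒ G_1=17
G_1=17  [base 4] 4^2 + 1  →[4↦5]→  5^2 + 1 = 26  −1 ⇒ G_2=25
G_2=25  [base 5] 5^2  →[5↦6]→  6^2 = 36  −1 ⇒ G_3=35
G_3=35  [base 6] 5·6 + 5  →[6↦7]→  5·7 + 5 = 40  −1 ⇒ G_4=39
G_4=39  [base 7] 5·7 + 4  →[7↦8]→  5·8 + 4 = 44  −1 ⇒ G_5=43

48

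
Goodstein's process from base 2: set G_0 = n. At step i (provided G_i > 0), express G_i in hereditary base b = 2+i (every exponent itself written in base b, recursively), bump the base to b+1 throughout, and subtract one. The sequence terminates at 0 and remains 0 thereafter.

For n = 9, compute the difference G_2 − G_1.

942

(0) 9|_2 = 2^(2 + 1) + 1 ↦ 3^(3 + 1) + 1|_3 = 82 ⇒ 81
(1) 81|_3 = 3^(3 + 1) ↦ 4^(4 + 1)|_4 = 1024 ⇒ 1023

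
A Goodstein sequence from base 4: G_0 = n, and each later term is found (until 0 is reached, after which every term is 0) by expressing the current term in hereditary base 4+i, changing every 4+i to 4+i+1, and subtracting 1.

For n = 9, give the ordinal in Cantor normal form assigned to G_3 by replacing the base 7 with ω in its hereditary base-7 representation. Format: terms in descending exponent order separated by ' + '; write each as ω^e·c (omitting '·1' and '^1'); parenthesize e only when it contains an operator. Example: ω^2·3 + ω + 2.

ω + 4

[0] 9 ≡ 2·4 + 1 (base 4). Lift 5: 11. −1: 10.
[1] 10 ≡ 2·5 (base 5). Lift 6: 12. −1: 11.
[2] 11 ≡ 6 + 5 (base 6). Lift 7: 12. −1: 11.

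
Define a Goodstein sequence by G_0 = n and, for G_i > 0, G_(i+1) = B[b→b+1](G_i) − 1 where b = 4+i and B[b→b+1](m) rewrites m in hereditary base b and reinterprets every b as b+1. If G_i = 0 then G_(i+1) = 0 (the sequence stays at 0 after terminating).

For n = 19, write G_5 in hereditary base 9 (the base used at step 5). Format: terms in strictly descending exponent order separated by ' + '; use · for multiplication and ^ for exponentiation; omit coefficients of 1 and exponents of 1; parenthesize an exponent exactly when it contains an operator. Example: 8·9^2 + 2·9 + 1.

[0] 19 ≡ 4^2 + 3 (base 4). Lift 5: 28. −1: 27.
[1] 27 ≡ 5^2 + 2 (base 5). Lift 6: 38. −1: 37.
[2] 37 ≡ 6^2 + 1 (base 6). Lift 7: 50. −1: 49.
[3] 49 ≡ 7^2 (base 7). Lift 8: 64. −1: 63.
[4] 63 ≡ 7·8 + 7 (base 8). Lift 9: 70. −1: 69.
[5] 69 ≡ 7·9 + 6 (base 9). Lift 10: 76. −1: 75.

7·9 + 6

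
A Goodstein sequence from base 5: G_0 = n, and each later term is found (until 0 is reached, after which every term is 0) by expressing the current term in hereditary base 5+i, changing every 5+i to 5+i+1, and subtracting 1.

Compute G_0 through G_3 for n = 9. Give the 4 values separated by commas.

9, 9, 9, 9

[0] 9 ≡ 5 + 4 (base 5). Lift 6: 10. −1: 9.
[1] 9 ≡ 6 + 3 (base 6). Lift 7: 10. −1: 9.
[2] 9 ≡ 7 + 2 (base 7). Lift 8: 10. −1: 9.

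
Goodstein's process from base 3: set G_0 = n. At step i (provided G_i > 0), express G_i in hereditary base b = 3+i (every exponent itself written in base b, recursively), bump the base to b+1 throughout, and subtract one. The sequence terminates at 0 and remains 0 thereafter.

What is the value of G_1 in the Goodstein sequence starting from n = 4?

4

i=0: 4 = 3 + 1 (b=3); 3→4: 4 + 1 = 5; 5−1 = 4
i=1: 4 = 4 (b=4); 4→5: 5 = 5; 5−1 = 4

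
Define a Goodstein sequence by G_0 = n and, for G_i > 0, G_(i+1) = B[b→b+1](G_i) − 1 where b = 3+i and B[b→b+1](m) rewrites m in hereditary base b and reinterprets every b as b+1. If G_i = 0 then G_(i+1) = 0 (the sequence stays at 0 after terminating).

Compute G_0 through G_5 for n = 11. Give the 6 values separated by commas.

(0) 11|_3 = 3^2 + 2 ↦ 4^2 + 2|_4 = 18 ⇒ 17
(1) 17|_4 = 4^2 + 1 ↦ 5^2 + 1|_5 = 26 ⇒ 25
(2) 25|_5 = 5^2 ↦ 6^2|_6 = 36 ⇒ 35
(3) 35|_6 = 5·6 + 5 ↦ 5·7 + 5|_7 = 40 ⇒ 39
(4) 39|_7 = 5·7 + 4 ↦ 5·8 + 4|_8 = 44 ⇒ 43

11, 17, 25, 35, 39, 43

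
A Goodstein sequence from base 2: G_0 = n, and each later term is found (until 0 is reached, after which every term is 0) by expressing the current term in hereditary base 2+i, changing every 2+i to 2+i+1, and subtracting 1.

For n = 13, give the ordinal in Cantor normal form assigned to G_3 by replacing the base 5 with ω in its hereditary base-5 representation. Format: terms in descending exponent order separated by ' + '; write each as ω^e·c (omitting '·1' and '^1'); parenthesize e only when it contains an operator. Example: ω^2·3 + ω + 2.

base 2: 13 = 2^(2 + 1) + 2^2 + 1; at 3: 3^(3 + 1) + 3^3 + 1 = 109; next = 108
base 3: 108 = 3^(3 + 1) + 3^3; at 4: 4^(4 + 1) + 4^4 = 1280; next = 1279
base 4: 1279 = 4^(4 + 1) + 3·4^3 + 3·4^2 + 3·4 + 3; at 5: 5^(5 + 1) + 3·5^3 + 3·5^2 + 3·5 + 3 = 16093; next = 16092
base 5: 16092 = 5^(5 + 1) + 3·5^3 + 3·5^2 + 3·5 + 2; at 6: 6^(6 + 1) + 3·6^3 + 3·6^2 + 3·6 + 2 = 280712; next = 280711

ω^(ω + 1) + ω^3·3 + ω^2·3 + ω·3 + 2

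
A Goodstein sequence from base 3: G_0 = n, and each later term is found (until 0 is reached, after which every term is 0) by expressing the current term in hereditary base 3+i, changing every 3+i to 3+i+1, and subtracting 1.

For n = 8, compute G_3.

11

[0] 8 ≡ 2·3 + 2 (base 3). Lift 4: 10. −1: 9.
[1] 9 ≡ 2·4 + 1 (base 4). Lift 5: 11. −1: 10.
[2] 10 ≡ 2·5 (base 5). Lift 6: 12. −1: 11.
[3] 11 ≡ 6 + 5 (base 6). Lift 7: 12. −1: 11.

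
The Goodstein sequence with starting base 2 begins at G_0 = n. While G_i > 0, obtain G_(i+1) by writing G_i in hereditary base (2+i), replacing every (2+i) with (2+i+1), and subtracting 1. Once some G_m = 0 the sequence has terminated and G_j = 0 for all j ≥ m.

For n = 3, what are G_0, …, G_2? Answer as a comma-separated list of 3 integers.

[0] 3 ≡ 2 + 1 (base 2). Lift 3: 4. −1: 3.
[1] 3 ≡ 3 (base 3). Lift 4: 4. −1: 3.

3, 3, 3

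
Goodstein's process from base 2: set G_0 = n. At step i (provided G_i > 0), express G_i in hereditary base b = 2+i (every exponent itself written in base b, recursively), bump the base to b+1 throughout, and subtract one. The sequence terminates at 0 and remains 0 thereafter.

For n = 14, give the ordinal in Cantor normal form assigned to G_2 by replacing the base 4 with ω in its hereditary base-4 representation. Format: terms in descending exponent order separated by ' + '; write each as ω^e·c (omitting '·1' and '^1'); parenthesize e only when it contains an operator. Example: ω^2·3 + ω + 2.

ω^(ω + 1) + ω^ω + 1

14 —HB2→ 2^(2 + 1) + 2^2 + 2 —bump→ 3^(3 + 1) + 3^3 + 3 = 111 —(−1)→ 110
110 —HB3→ 3^(3 + 1) + 3^3 + 2 —bump→ 4^(4 + 1) + 4^4 + 2 = 1282 —(−1)→ 1281
1281 —HB4→ 4^(4 + 1) + 4^4 + 1 —bump→ 5^(5 + 1) + 5^5 + 1 = 18751 —(−1)→ 18750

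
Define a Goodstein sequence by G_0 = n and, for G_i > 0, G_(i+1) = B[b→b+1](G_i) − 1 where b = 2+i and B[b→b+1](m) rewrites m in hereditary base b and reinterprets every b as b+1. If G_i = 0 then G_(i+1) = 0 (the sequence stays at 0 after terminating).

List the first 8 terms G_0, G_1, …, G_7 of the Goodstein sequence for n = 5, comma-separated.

5 —HB2→ 2^2 + 1 —bump→ 3^3 + 1 = 28 —(−1)→ 27
27 —HB3→ 3^3 —bump→ 4^4 = 256 —(−1)→ 255
255 —HB4→ 3·4^3 + 3·4^2 + 3·4 + 3 —bump→ 3·5^3 + 3·5^2 + 3·5 + 3 = 468 —(−1)→ 467
467 —HB5→ 3·5^3 + 3·5^2 + 3·5 + 2 —bump→ 3·6^3 + 3·6^2 + 3·6 + 2 = 776 —(−1)→ 775
775 —HB6→ 3·6^3 + 3·6^2 + 3·6 + 1 —bump→ 3·7^3 + 3·7^2 + 3·7 + 1 = 1198 —(−1)→ 1197
1197 —HB7→ 3·7^3 + 3·7^2 + 3·7 —bump→ 3·8^3 + 3·8^2 + 3·8 = 1752 —(−1)→ 1751
1751 —HB8→ 3·8^3 + 3·8^2 + 2·8 + 7 —bump→ 3·9^3 + 3·9^2 + 2·9 + 7 = 2455 —(−1)→ 2454

5, 27, 255, 467, 775, 1197, 1751, 2454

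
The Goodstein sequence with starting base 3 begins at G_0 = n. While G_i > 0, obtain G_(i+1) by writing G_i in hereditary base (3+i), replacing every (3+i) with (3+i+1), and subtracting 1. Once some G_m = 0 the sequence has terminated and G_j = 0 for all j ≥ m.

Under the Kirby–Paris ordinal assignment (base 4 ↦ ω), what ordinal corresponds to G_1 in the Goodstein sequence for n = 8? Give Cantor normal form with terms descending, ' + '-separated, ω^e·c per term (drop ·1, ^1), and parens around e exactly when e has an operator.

ω·2 + 1

i=0: 8 = 2·3 + 2 (b=3); 3→4: 2·4 + 2 = 10; 10−1 = 9
i=1: 9 = 2·4 + 1 (b=4); 4→5: 2·5 + 1 = 11; 11−1 = 10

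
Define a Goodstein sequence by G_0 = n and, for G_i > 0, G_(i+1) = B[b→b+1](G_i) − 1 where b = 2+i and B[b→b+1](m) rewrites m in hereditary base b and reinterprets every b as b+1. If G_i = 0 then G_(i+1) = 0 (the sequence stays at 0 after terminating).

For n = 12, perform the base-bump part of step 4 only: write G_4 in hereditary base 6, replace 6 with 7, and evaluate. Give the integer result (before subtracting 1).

step 0: 12 = 2^(2 + 1) + 2^2; sub 3 for 2: 3^(3 + 1) + 3^3; = 108; G_1 = 108−1 = 107
step 1: 107 = 3^(3 + 1) + 2·3^2 + 2·3 + 2; sub 4 for 3: 4^(4 + 1) + 2·4^2 + 2·4 + 2; = 1066; G_2 = 1066−1 = 1065
step 2: 1065 = 4^(4 + 1) + 2·4^2 + 2·4 + 1; sub 5 for 4: 5^(5 + 1) + 2·5^2 + 2·5 + 1; = 15686; G_3 = 15686−1 = 15685
step 3: 15685 = 5^(5 + 1) + 2·5^2 + 2·5; sub 6 for 5: 6^(6 + 1) + 2·6^2 + 2·6; = 280020; G_4 = 280020−1 = 280019
step 4: 280019 = 6^(6 + 1) + 2·6^2 + 6 + 5; sub 7 for 6: 7^(7 + 1) + 2·7^2 + 7 + 5; = 5764911; G_5 = 5764911−1 = 5764910

5764911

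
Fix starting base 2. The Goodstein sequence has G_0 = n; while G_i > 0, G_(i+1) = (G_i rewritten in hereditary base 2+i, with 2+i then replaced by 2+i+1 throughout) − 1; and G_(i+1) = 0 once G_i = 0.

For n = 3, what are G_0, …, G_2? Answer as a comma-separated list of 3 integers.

3, 3, 3

3 —HB2→ 2 + 1 —bump→ 3 + 1 = 4 —(−1)→ 3
3 —HB3→ 3 —bump→ 4 = 4 —(−1)→ 3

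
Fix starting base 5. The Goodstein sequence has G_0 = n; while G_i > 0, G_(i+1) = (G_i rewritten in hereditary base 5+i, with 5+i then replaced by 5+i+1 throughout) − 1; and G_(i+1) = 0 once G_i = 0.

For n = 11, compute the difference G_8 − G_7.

11 —HB5→ 2·5 + 1 —bump→ 2·6 + 1 = 13 —(−1)→ 12
12 —HB6→ 2·6 —bump→ 2·7 = 14 —(−1)→ 13
13 —HB7→ 7 + 6 —bump→ 8 + 6 = 14 —(−1)→ 13
13 —HB8→ 8 + 5 —bump→ 9 + 5 = 14 —(−1)→ 13
13 —HB9→ 9 + 4 —bump→ 10 + 4 = 14 —(−1)→ 13
13 —HB10→ 10 + 3 —bump→ 11 + 3 = 14 —(−1)→ 13
13 —HB11→ 11 + 2 —bump→ 12 + 2 = 14 —(−1)→ 13
13 —HB12→ 12 + 1 —bump→ 13 + 1 = 14 —(−1)→ 13

0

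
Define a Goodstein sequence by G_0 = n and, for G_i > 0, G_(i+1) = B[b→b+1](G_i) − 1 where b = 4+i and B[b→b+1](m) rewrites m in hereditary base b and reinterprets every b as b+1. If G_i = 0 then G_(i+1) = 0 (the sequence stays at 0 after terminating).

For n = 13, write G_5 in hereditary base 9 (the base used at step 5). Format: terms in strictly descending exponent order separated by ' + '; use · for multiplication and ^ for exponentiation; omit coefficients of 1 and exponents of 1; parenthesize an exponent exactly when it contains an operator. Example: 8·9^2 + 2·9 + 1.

(0) 13|_4 = 3·4 + 1 ↦ 3·5 + 1|_5 = 16 ⇒ 15
(1) 15|_5 = 3·5 ↦ 3·6|_6 = 18 ⇒ 17
(2) 17|_6 = 2·6 + 5 ↦ 2·7 + 5|_7 = 19 ⇒ 18
(3) 18|_7 = 2·7 + 4 ↦ 2·8 + 4|_8 = 20 ⇒ 19
(4) 19|_8 = 2·8 + 3 ↦ 2·9 + 3|_9 = 21 ⇒ 20
(5) 20|_9 = 2·9 + 2 ↦ 2·10 + 2|_10 = 22 ⇒ 21

2·9 + 2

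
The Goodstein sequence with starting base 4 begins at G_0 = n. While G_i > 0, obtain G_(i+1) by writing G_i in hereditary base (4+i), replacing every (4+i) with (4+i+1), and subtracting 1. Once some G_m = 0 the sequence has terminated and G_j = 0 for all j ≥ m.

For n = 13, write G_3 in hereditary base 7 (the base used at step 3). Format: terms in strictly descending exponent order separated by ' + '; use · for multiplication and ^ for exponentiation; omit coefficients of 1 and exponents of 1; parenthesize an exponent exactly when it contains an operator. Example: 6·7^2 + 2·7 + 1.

2·7 + 4

G_0 = 13. HB_4(13) = 3·4 + 1. Bump = 16. G_1 = 15.
G_1 = 15. HB_5(15) = 3·5. Bump = 18. G_2 = 17.
G_2 = 17. HB_6(17) = 2·6 + 5. Bump = 19. G_3 = 18.
G_3 = 18. HB_7(18) = 2·7 + 4. Bump = 20. G_4 = 19.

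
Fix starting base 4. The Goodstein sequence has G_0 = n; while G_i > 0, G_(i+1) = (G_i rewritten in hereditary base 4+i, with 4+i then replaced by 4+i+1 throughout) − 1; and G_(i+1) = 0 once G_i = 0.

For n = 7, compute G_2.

7

G_0 = 7. HB_4(7) = 4 + 3. Bump = 8. G_1 = 7.
G_1 = 7. HB_5(7) = 5 + 2. Bump = 8. G_2 = 7.
G_2 = 7. HB_6(7) = 6 + 1. Bump = 8. G_3 = 7.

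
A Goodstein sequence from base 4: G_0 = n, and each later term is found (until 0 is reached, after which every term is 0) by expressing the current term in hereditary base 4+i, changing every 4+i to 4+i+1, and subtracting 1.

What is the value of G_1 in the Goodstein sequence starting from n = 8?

G_0 = 8. HB_4(8) = 2·4. Bump = 10. G_1 = 9.
G_1 = 9. HB_5(9) = 5 + 4. Bump = 10. G_2 = 9.

9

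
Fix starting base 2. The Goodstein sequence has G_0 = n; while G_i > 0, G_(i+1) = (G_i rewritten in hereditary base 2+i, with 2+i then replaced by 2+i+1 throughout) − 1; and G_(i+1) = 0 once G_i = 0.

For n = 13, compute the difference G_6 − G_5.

128453481

(0) 13|_2 = 2^(2 + 1) + 2^2 + 1 ↦ 3^(3 + 1) + 3^3 + 1|_3 = 109 ⇒ 108
(1) 108|_3 = 3^(3 + 1) + 3^3 ↦ 4^(4 + 1) + 4^4|_4 = 1280 ⇒ 1279
(2) 1279|_4 = 4^(4 + 1) + 3·4^3 + 3·4^2 + 3·4 + 3 ↦ 5^(5 + 1) + 3·5^3 + 3·5^2 + 3·5 + 3|_5 = 16093 ⇒ 16092
(3) 16092|_5 = 5^(5 + 1) + 3·5^3 + 3·5^2 + 3·5 + 2 ↦ 6^(6 + 1) + 3·6^3 + 3·6^2 + 3·6 + 2|_6 = 280712 ⇒ 280711
(4) 280711|_6 = 6^(6 + 1) + 3·6^3 + 3·6^2 + 3·6 + 1 ↦ 7^(7 + 1) + 3·7^3 + 3·7^2 + 3·7 + 1|_7 = 5765999 ⇒ 5765998
(5) 5765998|_7 = 7^(7 + 1) + 3·7^3 + 3·7^2 + 3·7 ↦ 8^(8 + 1) + 3·8^3 + 3·8^2 + 3·8|_8 = 134219480 ⇒ 134219479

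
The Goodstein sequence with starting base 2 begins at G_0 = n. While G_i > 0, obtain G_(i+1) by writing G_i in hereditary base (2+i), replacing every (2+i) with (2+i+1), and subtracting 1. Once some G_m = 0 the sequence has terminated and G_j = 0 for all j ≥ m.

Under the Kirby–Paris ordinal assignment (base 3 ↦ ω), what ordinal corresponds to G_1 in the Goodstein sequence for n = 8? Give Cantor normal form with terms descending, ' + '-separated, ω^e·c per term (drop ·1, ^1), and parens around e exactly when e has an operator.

(0) 8|_2 = 2^(2 + 1) ↦ 3^(3 + 1)|_3 = 81 ⇒ 80
(1) 80|_3 = 2·3^3 + 2·3^2 + 2·3 + 2 ↦ 2·4^4 + 2·4^2 + 2·4 + 2|_4 = 554 ⇒ 553

ω^ω·2 + ω^2·2 + ω·2 + 2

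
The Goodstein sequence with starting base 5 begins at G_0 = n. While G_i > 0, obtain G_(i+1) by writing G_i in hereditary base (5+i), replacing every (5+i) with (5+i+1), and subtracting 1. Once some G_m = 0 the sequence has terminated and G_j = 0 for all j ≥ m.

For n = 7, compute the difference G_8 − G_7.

step 0: 7 = 5 + 2; sub 6 for 5: 6 + 2; = 8; G_1 = 8−1 = 7
step 1: 7 = 6 + 1; sub 7 for 6: 7 + 1; = 8; G_2 = 8−1 = 7
step 2: 7 = 7; sub 8 for 7: 8; = 8; G_3 = 8−1 = 7
step 3: 7 = 7; sub 9 for 8: 7; = 7; G_4 = 7−1 = 6
step 4: 6 = 6; sub 10 for 9: 6; = 6; G_5 = 6−1 = 5
step 5: 5 = 5; sub 11 for 10: 5; = 5; G_6 = 5−1 = 4
step 6: 4 = 4; sub 12 for 11: 4; = 4; G_7 = 4−1 = 3
step 7: 3 = 3; sub 13 for 12: 3; = 3; G_8 = 3−1 = 2

-1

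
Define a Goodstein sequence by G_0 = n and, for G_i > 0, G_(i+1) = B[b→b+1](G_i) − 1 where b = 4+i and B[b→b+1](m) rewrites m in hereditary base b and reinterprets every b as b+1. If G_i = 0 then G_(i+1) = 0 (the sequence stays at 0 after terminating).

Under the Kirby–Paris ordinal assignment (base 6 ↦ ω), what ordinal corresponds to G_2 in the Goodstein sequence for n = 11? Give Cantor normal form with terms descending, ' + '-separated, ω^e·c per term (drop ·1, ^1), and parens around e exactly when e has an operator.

base 4: 11 = 2·4 + 3; at 5: 2·5 + 3 = 13; next = 12
base 5: 12 = 2·5 + 2; at 6: 2·6 + 2 = 14; next = 13

ω·2 + 1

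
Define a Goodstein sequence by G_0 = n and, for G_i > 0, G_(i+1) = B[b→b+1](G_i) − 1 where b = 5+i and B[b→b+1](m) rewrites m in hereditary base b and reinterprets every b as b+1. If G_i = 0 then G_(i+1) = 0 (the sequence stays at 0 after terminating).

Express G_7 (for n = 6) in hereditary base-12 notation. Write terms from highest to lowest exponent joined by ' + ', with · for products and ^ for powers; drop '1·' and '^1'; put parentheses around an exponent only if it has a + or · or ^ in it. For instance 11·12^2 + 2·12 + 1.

1

G_0 = 6. HB_5(6) = 5 + 1. Bump = 7. G_1 = 6.
G_1 = 6. HB_6(6) = 6. Bump = 7. G_2 = 6.
G_2 = 6. HB_7(6) = 6. Bump = 6. G_3 = 5.
G_3 = 5. HB_8(5) = 5. Bump = 5. G_4 = 4.
G_4 = 4. HB_9(4) = 4. Bump = 4. G_5 = 3.
G_5 = 3. HB_10(3) = 3. Bump = 3. G_6 = 2.
G_6 = 2. HB_11(2) = 2. Bump = 2. G_7 = 1.
G_7 = 1. HB_12(1) = 1. Bump = 1. G_8 = 0.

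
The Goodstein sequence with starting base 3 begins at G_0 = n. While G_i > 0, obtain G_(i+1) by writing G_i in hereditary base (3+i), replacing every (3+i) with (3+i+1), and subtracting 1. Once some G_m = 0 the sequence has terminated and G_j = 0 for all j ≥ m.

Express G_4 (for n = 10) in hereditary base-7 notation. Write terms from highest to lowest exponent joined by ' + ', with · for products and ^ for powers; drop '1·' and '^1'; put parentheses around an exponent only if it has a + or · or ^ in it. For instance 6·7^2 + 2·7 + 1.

step 0: 10 = 3^2 + 1; sub 4 for 3: 4^2 + 1; = 17; G_1 = 17−1 = 16
step 1: 16 = 4^2; sub 5 for 4: 5^2; = 25; G_2 = 25−1 = 24
step 2: 24 = 4·5 + 4; sub 6 for 5: 4·6 + 4; = 28; G_3 = 28−1 = 27
step 3: 27 = 4·6 + 3; sub 7 for 6: 4·7 + 3; = 31; G_4 = 31−1 = 30
step 4: 30 = 4·7 + 2; sub 8 for 7: 4·8 + 2; = 34; G_5 = 34−1 = 33

4·7 + 2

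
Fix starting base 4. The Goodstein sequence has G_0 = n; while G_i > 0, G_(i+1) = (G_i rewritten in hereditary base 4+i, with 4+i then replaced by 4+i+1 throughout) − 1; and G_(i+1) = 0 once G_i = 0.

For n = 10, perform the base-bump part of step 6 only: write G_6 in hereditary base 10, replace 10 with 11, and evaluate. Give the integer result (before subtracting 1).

step 0: 10 = 2·4 + 2; sub 5 for 4: 2·5 + 2; = 12; G_1 = 12−1 = 11
step 1: 11 = 2·5 + 1; sub 6 for 5: 2·6 + 1; = 13; G_2 = 13−1 = 12
step 2: 12 = 2·6; sub 7 for 6: 2·7; = 14; G_3 = 14−1 = 13
step 3: 13 = 7 + 6; sub 8 for 7: 8 + 6; = 14; G_4 = 14−1 = 13
step 4: 13 = 8 + 5; sub 9 for 8: 9 + 5; = 14; G_5 = 14−1 = 13
step 5: 13 = 9 + 4; sub 10 for 9: 10 + 4; = 14; G_6 = 14−1 = 13

14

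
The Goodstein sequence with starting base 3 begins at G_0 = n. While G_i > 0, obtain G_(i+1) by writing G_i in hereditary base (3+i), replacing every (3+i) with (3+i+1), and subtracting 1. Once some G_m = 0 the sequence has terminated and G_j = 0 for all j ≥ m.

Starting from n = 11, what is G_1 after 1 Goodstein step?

17

(0) 11|_3 = 3^2 + 2 ↦ 4^2 + 2|_4 = 18 ⇒ 17
(1) 17|_4 = 4^2 + 1 ↦ 5^2 + 1|_5 = 26 ⇒ 25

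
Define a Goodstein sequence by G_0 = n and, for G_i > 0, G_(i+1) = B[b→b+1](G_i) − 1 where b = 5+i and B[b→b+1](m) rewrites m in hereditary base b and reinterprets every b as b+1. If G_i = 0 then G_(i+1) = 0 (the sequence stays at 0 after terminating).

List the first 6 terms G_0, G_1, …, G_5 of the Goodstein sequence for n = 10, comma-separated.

G_0=10  [base 5] 2·5  →[5↦6]→  2·6 = 12  −1 ⇒ G_1=11
G_1=11  [base 6] 6 + 5  →[6↦7]→  7 + 5 = 12  −1 ⇒ G_2=11
G_2=11  [base 7] 7 + 4  →[7↦8]→  8 + 4 = 12  −1 ⇒ G_3=11
G_3=11  [base 8] 8 + 3  →[8↦9]→  9 + 3 = 12  −1 ⇒ G_4=11
G_4=11  [base 9] 9 + 2  →[9↦10]→  10 + 2 = 12  −1 ⇒ G_5=11

10, 11, 11, 11, 11, 11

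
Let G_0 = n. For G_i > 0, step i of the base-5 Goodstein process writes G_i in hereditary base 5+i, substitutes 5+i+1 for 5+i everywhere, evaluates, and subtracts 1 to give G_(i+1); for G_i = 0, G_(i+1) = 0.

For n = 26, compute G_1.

36

(0) 26|_5 = 5^2 + 1 ↦ 6^2 + 1|_6 = 37 ⇒ 36
(1) 36|_6 = 6^2 ↦ 7^2|_7 = 49 ⇒ 48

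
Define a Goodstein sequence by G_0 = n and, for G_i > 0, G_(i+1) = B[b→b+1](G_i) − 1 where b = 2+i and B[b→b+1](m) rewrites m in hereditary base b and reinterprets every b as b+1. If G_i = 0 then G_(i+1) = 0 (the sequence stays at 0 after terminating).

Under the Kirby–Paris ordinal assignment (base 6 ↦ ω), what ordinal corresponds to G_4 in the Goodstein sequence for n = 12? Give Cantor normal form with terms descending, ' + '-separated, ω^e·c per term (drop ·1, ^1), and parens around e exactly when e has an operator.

ω^(ω + 1) + ω^2·2 + ω + 5

[0] 12 ≡ 2^(2 + 1) + 2^2 (base 2). Lift 3: 108. −1: 107.
[1] 107 ≡ 3^(3 + 1) + 2·3^2 + 2·3 + 2 (base 3). Lift 4: 1066. −1: 1065.
[2] 1065 ≡ 4^(4 + 1) + 2·4^2 + 2·4 + 1 (base 4). Lift 5: 15686. −1: 15685.
[3] 15685 ≡ 5^(5 + 1) + 2·5^2 + 2·5 (base 5). Lift 6: 280020. −1: 280019.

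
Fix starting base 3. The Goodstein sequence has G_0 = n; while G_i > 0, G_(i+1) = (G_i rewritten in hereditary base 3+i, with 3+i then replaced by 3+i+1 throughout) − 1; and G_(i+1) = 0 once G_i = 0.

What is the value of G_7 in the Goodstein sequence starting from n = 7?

G_0 = 7. HB_3(7) = 2·3 + 1. Bump = 9. G_1 = 8.
G_1 = 8. HB_4(8) = 2·4. Bump = 10. G_2 = 9.
G_2 = 9. HB_5(9) = 5 + 4. Bump = 10. G_3 = 9.
G_3 = 9. HB_6(9) = 6 + 3. Bump = 10. G_4 = 9.
G_4 = 9. HB_7(9) = 7 + 2. Bump = 10. G_5 = 9.
G_5 = 9. HB_8(9) = 8 + 1. Bump = 10. G_6 = 9.
G_6 = 9. HB_9(9) = 9. Bump = 10. G_7 = 9.
G_7 = 9. HB_10(9) = 9. Bump = 9. G_8 = 8.

9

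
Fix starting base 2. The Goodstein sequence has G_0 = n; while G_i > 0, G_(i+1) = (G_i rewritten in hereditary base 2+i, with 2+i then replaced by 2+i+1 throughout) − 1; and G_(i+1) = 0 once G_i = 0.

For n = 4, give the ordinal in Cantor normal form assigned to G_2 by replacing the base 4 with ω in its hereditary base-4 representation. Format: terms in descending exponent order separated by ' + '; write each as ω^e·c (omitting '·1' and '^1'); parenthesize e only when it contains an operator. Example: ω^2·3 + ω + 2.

i=0: 4 = 2^2 (b=2); 2→3: 3^3 = 27; 27−1 = 26
i=1: 26 = 2·3^2 + 2·3 + 2 (b=3); 3→4: 2·4^2 + 2·4 + 2 = 42; 42−1 = 41
i=2: 41 = 2·4^2 + 2·4 + 1 (b=4); 4→5: 2·5^2 + 2·5 + 1 = 61; 61−1 = 60

ω^2·2 + ω·2 + 1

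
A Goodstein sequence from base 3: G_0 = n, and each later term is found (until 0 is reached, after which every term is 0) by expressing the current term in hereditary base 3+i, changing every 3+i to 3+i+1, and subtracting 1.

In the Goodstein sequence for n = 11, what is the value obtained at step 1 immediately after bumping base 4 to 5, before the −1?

G_0 = 11. HB_3(11) = 3^2 + 2. Bump = 18. G_1 = 17.
G_1 = 17. HB_4(17) = 4^2 + 1. Bump = 26. G_2 = 25.

26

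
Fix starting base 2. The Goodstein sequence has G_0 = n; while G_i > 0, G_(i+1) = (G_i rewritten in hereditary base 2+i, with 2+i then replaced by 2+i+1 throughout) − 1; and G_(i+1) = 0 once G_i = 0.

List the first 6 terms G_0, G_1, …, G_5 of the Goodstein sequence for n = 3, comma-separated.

(0) 3|_2 = 2 + 1 ↦ 3 + 1|_3 = 4 ⇒ 3
(1) 3|_3 = 3 ↦ 4|_4 = 4 ⇒ 3
(2) 3|_4 = 3 ↦ 3|_5 = 3 ⇒ 2
(3) 2|_5 = 2 ↦ 2|_6 = 2 ⇒ 1
(4) 1|_6 = 1 ↦ 1|_7 = 1 ⇒ 0

3, 3, 3, 2, 1, 0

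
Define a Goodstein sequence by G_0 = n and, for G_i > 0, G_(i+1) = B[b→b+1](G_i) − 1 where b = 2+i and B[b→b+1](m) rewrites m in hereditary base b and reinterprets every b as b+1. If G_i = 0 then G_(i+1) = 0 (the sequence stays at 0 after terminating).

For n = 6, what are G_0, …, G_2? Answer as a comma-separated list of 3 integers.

G_0 = 6. HB_2(6) = 2^2 + 2. Bump = 30. G_1 = 29.
G_1 = 29. HB_3(29) = 3^3 + 2. Bump = 258. G_2 = 257.

6, 29, 257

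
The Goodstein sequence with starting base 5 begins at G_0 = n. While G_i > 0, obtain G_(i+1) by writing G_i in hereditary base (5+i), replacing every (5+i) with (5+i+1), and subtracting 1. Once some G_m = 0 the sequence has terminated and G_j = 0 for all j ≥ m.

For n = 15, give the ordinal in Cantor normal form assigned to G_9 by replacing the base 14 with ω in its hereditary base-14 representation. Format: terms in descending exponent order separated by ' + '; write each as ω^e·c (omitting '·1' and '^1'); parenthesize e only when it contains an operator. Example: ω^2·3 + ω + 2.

(0) 15|_5 = 3·5 ↦ 3·6|_6 = 18 ⇒ 17
(1) 17|_6 = 2·6 + 5 ↦ 2·7 + 5|_7 = 19 ⇒ 18
(2) 18|_7 = 2·7 + 4 ↦ 2·8 + 4|_8 = 20 ⇒ 19
(3) 19|_8 = 2·8 + 3 ↦ 2·9 + 3|_9 = 21 ⇒ 20
(4) 20|_9 = 2·9 + 2 ↦ 2·10 + 2|_10 = 22 ⇒ 21
(5) 21|_10 = 2·10 + 1 ↦ 2·11 + 1|_11 = 23 ⇒ 22
(6) 22|_11 = 2·11 ↦ 2·12|_12 = 24 ⇒ 23
(7) 23|_12 = 12 + 11 ↦ 13 + 11|_13 = 24 ⇒ 23
(8) 23|_13 = 13 + 10 ↦ 14 + 10|_14 = 24 ⇒ 23

ω + 9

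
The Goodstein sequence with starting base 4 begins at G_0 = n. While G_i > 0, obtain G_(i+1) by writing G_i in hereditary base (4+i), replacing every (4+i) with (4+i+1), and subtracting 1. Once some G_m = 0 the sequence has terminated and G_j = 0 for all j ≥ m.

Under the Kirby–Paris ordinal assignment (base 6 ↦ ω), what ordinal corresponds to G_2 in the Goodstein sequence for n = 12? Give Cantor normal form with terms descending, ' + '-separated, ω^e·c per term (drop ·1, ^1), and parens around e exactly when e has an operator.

ω·2 + 3

G_0 = 12. HB_4(12) = 3·4. Bump = 15. G_1 = 14.
G_1 = 14. HB_5(14) = 2·5 + 4. Bump = 16. G_2 = 15.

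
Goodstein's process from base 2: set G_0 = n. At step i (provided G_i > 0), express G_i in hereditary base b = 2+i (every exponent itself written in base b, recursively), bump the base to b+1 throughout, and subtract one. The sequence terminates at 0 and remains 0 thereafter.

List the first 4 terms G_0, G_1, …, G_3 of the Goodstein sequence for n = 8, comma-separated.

8, 80, 553, 6310

G_0 = 8. HB_2(8) = 2^(2 + 1). Bump = 81. G_1 = 80.
G_1 = 80. HB_3(80) = 2·3^3 + 2·3^2 + 2·3 + 2. Bump = 554. G_2 = 553.
G_2 = 553. HB_4(553) = 2·4^4 + 2·4^2 + 2·4 + 1. Bump = 6311. G_3 = 6310.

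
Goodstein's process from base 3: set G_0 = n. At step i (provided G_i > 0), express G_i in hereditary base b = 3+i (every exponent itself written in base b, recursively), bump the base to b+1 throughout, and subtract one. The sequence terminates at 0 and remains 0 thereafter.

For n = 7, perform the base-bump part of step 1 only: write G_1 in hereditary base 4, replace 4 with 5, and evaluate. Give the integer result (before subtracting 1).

base 3: 7 = 2·3 + 1; at 4: 2·4 + 1 = 9; next = 8
base 4: 8 = 2·4; at 5: 2·5 = 10; next = 9

10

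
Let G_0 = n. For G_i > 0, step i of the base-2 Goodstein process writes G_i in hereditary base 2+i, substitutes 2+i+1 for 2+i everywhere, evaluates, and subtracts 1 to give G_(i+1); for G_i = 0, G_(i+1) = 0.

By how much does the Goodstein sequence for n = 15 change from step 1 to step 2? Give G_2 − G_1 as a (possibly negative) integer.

1172

15 —HB2→ 2^(2 + 1) + 2^2 + 2 + 1 —bump→ 3^(3 + 1) + 3^3 + 3 + 1 = 112 —(−1)→ 111
111 —HB3→ 3^(3 + 1) + 3^3 + 3 —bump→ 4^(4 + 1) + 4^4 + 4 = 1284 —(−1)→ 1283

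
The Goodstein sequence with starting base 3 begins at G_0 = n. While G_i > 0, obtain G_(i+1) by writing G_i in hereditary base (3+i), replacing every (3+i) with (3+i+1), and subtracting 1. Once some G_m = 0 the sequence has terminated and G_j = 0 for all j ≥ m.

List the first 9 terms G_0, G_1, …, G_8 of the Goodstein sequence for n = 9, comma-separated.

[0] 9 ≡ 3^2 (base 3). Lift 4: 16. −1: 15.
[1] 15 ≡ 3·4 + 3 (base 4). Lift 5: 18. −1: 17.
[2] 17 ≡ 3·5 + 2 (base 5). Lift 6: 20. −1: 19.
[3] 19 ≡ 3·6 + 1 (base 6). Lift 7: 22. −1: 21.
[4] 21 ≡ 3·7 (base 7). Lift 8: 24. −1: 23.
[5] 23 ≡ 2·8 + 7 (base 8). Lift 9: 25. −1: 24.
[6] 24 ≡ 2·9 + 6 (base 9). Lift 10: 26. −1: 25.
[7] 25 ≡ 2·10 + 5 (base 10). Lift 11: 27. −1: 26.

9, 15, 17, 19, 21, 23, 24, 25, 26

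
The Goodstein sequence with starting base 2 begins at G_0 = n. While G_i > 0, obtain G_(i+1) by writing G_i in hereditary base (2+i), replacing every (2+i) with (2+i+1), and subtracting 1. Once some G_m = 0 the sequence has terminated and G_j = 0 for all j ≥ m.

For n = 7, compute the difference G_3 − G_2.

2868

G_0=7  [base 2] 2^2 + 2 + 1  →[2↦3]→  3^3 + 3 + 1 = 31  −1 ⇒ G_1=30
G_1=30  [base 3] 3^3 + 3  →[3↦4]→  4^4 + 4 = 260  −1 ⇒ G_2=259
G_2=259  [base 4] 4^4 + 3  →[4↦5]→  5^5 + 3 = 3128  −1 ⇒ G_3=3127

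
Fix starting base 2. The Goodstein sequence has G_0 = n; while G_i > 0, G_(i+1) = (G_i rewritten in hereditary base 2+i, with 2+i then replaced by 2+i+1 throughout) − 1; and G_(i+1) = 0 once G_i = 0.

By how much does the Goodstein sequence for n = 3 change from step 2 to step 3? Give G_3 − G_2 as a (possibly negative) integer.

-1

3 —HB2→ 2 + 1 —bump→ 3 + 1 = 4 —(−1)→ 3
3 —HB3→ 3 —bump→ 4 = 4 —(−1)→ 3
3 —HB4→ 3 —bump→ 3 = 3 —(−1)→ 2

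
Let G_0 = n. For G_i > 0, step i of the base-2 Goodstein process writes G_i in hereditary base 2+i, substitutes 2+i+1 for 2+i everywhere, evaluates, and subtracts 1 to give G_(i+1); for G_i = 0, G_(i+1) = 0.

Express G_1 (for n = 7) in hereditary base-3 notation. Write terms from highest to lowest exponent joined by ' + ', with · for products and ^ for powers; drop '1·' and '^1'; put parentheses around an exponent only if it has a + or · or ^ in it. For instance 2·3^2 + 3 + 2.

G_0 = 7. HB_2(7) = 2^2 + 2 + 1. Bump = 31. G_1 = 30.
G_1 = 30. HB_3(30) = 3^3 + 3. Bump = 260. G_2 = 259.

3^3 + 3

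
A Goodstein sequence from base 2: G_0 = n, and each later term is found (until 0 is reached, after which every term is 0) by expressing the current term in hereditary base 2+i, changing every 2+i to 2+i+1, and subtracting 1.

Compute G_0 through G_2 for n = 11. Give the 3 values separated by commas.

[0] 11 ≡ 2^(2 + 1) + 2 + 1 (base 2). Lift 3: 85. −1: 84.
[1] 84 ≡ 3^(3 + 1) + 3 (base 3). Lift 4: 1028. −1: 1027.

11, 84, 1027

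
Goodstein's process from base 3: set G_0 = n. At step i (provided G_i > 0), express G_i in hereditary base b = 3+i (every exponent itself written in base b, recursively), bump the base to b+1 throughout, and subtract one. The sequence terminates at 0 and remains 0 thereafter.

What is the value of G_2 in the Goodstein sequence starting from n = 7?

9

G_0=7  [base 3] 2·3 + 1  →[3↦4]→  2·4 + 1 = 9  −1 ⇒ G_1=8
G_1=8  [base 4] 2·4  →[4↦5]→  2·5 = 10  −1 ⇒ G_2=9
G_2=9  [base 5] 5 + 4  →[5↦6]→  6 + 4 = 10  −1 ⇒ G_3=9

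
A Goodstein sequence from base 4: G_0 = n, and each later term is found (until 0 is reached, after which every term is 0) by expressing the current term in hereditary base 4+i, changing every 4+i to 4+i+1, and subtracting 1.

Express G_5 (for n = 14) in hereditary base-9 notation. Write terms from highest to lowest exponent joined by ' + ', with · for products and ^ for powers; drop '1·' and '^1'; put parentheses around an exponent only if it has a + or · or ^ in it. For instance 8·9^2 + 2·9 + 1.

2·9 + 4

G_0 = 14. HB_4(14) = 3·4 + 2. Bump = 17. G_1 = 16.
G_1 = 16. HB_5(16) = 3·5 + 1. Bump = 19. G_2 = 18.
G_2 = 18. HB_6(18) = 3·6. Bump = 21. G_3 = 20.
G_3 = 20. HB_7(20) = 2·7 + 6. Bump = 22. G_4 = 21.
G_4 = 21. HB_8(21) = 2·8 + 5. Bump = 23. G_5 = 22.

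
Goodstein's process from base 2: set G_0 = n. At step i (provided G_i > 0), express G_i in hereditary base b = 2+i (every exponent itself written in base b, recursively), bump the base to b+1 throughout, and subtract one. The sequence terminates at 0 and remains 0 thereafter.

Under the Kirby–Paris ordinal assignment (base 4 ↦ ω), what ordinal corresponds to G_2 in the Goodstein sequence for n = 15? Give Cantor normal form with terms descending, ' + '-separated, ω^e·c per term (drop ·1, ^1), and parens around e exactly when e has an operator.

i=0: 15 = 2^(2 + 1) + 2^2 + 2 + 1 (b=2); 2→3: 3^(3 + 1) + 3^3 + 3 + 1 = 112; 112−1 = 111
i=1: 111 = 3^(3 + 1) + 3^3 + 3 (b=3); 3→4: 4^(4 + 1) + 4^4 + 4 = 1284; 1284−1 = 1283
i=2: 1283 = 4^(4 + 1) + 4^4 + 3 (b=4); 4→5: 5^(5 + 1) + 5^5 + 3 = 18753; 18753−1 = 18752

ω^(ω + 1) + ω^ω + 3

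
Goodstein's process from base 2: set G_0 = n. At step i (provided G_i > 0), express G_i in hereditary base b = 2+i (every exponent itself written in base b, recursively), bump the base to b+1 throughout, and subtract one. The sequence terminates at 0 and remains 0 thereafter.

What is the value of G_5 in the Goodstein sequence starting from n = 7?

823543

G_0=7  [base 2] 2^2 + 2 + 1  →[2↦3]→  3^3 + 3 + 1 = 31  −1 ⇒ G_1=30
G_1=30  [base 3] 3^3 + 3  →[3↦4]→  4^4 + 4 = 260  −1 ⇒ G_2=259
G_2=259  [base 4] 4^4 + 3  →[4↦5]→  5^5 + 3 = 3128  −1 ⇒ G_3=3127
G_3=3127  [base 5] 5^5 + 2  →[5↦6]→  6^6 + 2 = 46658  −1 ⇒ G_4=46657
G_4=46657  [base 6] 6^6 + 1  →[6↦7]→  7^7 + 1 = 823544  −1 ⇒ G_5=823543
G_5=823543  [base 7] 7^7  →[7↦8]→  8^8 = 16777216  −1 ⇒ G_6=16777215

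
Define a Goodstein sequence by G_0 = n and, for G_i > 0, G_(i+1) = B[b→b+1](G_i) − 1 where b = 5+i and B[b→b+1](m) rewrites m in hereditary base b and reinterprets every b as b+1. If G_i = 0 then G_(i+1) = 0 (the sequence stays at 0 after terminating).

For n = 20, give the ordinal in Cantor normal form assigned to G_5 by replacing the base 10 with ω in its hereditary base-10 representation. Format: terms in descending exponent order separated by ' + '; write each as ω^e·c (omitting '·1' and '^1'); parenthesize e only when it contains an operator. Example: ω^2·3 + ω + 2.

ω·3 + 1

G_0=20  [base 5] 4·5  →[5↦6]→  4·6 = 24  −1 ⇒ G_1=23
G_1=23  [base 6] 3·6 + 5  →[6↦7]→  3·7 + 5 = 26  −1 ⇒ G_2=25
G_2=25  [base 7] 3·7 + 4  →[7↦8]→  3·8 + 4 = 28  −1 ⇒ G_3=27
G_3=27  [base 8] 3·8 + 3  →[8↦9]→  3·9 + 3 = 30  −1 ⇒ G_4=29
G_4=29  [base 9] 3·9 + 2  →[9↦10]→  3·10 + 2 = 32  −1 ⇒ G_5=31
G_5=31  [base 10] 3·10 + 1  →[10↦11]→  3·11 + 1 = 34  −1 ⇒ G_6=33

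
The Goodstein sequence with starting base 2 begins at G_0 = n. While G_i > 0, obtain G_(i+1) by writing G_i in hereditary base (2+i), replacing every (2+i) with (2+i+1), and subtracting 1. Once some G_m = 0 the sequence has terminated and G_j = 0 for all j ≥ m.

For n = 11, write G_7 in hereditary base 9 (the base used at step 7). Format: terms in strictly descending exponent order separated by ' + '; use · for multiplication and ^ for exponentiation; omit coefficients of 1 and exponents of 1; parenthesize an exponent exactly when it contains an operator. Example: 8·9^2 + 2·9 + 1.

(0) 11|_2 = 2^(2 + 1) + 2 + 1 ↦ 3^(3 + 1) + 3 + 1|_3 = 85 ⇒ 84
(1) 84|_3 = 3^(3 + 1) + 3 ↦ 4^(4 + 1) + 4|_4 = 1028 ⇒ 1027
(2) 1027|_4 = 4^(4 + 1) + 3 ↦ 5^(5 + 1) + 3|_5 = 15628 ⇒ 15627
(3) 15627|_5 = 5^(5 + 1) + 2 ↦ 6^(6 + 1) + 2|_6 = 279938 ⇒ 279937
(4) 279937|_6 = 6^(6 + 1) + 1 ↦ 7^(7 + 1) + 1|_7 = 5764802 ⇒ 5764801
(5) 5764801|_7 = 7^(7 + 1) ↦ 8^(8 + 1)|_8 = 134217728 ⇒ 134217727
(6) 134217727|_8 = 7·8^8 + 7·8^7 + 7·8^6 + 7·8^5 + 7·8^4 + 7·8^3 + 7·8^2 + 7·8 + 7 ↦ 7·9^9 + 7·9^7 + 7·9^6 + 7·9^5 + 7·9^4 + 7·9^3 + 7·9^2 + 7·9 + 7|_9 = 2749609303 ⇒ 2749609302
(7) 2749609302|_9 = 7·9^9 + 7·9^7 + 7·9^6 + 7·9^5 + 7·9^4 + 7·9^3 + 7·9^2 + 7·9 + 6 ↦ 7·10^10 + 7·10^7 + 7·10^6 + 7·10^5 + 7·10^4 + 7·10^3 + 7·10^2 + 7·10 + 6|_10 = 70077777776 ⇒ 70077777775

7·9^9 + 7·9^7 + 7·9^6 + 7·9^5 + 7·9^4 + 7·9^3 + 7·9^2 + 7·9 + 6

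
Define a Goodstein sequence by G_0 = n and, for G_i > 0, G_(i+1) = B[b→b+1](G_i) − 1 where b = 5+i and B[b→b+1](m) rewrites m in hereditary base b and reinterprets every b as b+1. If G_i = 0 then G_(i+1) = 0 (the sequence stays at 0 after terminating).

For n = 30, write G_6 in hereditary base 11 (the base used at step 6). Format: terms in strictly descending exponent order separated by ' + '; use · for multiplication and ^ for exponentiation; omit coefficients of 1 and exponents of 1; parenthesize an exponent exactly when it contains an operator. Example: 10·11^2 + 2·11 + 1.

11^2

i=0: 30 = 5^2 + 5 (b=5); 5→6: 6^2 + 6 = 42; 42−1 = 41
i=1: 41 = 6^2 + 5 (b=6); 6→7: 7^2 + 5 = 54; 54−1 = 53
i=2: 53 = 7^2 + 4 (b=7); 7→8: 8^2 + 4 = 68; 68−1 = 67
i=3: 67 = 8^2 + 3 (b=8); 8→9: 9^2 + 3 = 84; 84−1 = 83
i=4: 83 = 9^2 + 2 (b=9); 9→10: 10^2 + 2 = 102; 102−1 = 101
i=5: 101 = 10^2 + 1 (b=10); 10→11: 11^2 + 1 = 122; 122−1 = 121
i=6: 121 = 11^2 (b=11); 11→12: 12^2 = 144; 144−1 = 143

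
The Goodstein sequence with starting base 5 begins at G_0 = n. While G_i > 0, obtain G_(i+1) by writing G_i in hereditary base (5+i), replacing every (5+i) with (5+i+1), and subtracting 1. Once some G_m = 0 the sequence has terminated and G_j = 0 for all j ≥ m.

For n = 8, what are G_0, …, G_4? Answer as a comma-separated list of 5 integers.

G_0=8  [base 5] 5 + 3  →[5↦6]→  6 + 3 = 9  −1 ⇒ G_1=8
G_1=8  [base 6] 6 + 2  →[6↦7]→  7 + 2 = 9  −1 ⇒ G_2=8
G_2=8  [base 7] 7 + 1  →[7↦8]→  8 + 1 = 9  −1 ⇒ G_3=8
G_3=8  [base 8] 8  →[8↦9]→  9 = 9  −1 ⇒ G_4=8

8, 8, 8, 8, 8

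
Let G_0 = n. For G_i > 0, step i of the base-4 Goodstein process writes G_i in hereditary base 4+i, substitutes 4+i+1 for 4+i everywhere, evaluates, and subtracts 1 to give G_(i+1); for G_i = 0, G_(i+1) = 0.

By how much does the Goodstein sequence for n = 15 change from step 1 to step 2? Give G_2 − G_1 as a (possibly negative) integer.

i=0: 15 = 3·4 + 3 (b=4); 4→5: 3·5 + 3 = 18; 18−1 = 17
i=1: 17 = 3·5 + 2 (b=5); 5→6: 3·6 + 2 = 20; 20−1 = 19

2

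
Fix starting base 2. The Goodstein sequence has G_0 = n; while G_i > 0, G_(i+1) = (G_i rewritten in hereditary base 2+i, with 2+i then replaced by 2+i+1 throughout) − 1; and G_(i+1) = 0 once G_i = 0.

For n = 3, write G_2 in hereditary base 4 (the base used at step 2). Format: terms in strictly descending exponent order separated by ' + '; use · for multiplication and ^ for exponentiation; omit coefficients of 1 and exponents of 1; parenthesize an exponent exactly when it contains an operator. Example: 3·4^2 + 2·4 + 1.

step 0: 3 = 2 + 1; sub 3 for 2: 3 + 1; = 4; G_1 = 4−1 = 3
step 1: 3 = 3; sub 4 for 3: 4; = 4; G_2 = 4−1 = 3
step 2: 3 = 3; sub 5 for 4: 3; = 3; G_3 = 3−1 = 2

3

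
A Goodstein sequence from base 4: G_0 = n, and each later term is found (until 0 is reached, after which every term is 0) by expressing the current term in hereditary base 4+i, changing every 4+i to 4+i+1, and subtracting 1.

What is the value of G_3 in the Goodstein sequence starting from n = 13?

G_0 = 13. HB_4(13) = 3·4 + 1. Bump = 16. G_1 = 15.
G_1 = 15. HB_5(15) = 3·5. Bump = 18. G_2 = 17.
G_2 = 17. HB_6(17) = 2·6 + 5. Bump = 19. G_3 = 18.

18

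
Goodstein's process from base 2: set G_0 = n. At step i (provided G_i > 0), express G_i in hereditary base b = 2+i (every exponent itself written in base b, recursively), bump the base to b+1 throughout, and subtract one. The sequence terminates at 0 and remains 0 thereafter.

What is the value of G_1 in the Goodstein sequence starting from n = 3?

3

[0] 3 ≡ 2 + 1 (base 2). Lift 3: 4. −1: 3.
[1] 3 ≡ 3 (base 3). Lift 4: 4. −1: 3.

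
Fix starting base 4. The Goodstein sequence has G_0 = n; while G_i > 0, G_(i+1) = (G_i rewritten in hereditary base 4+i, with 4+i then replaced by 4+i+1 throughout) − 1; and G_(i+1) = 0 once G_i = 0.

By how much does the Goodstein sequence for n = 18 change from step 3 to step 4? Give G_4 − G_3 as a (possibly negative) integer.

i=0: 18 = 4^2 + 2 (b=4); 4→5: 5^2 + 2 = 27; 27−1 = 26
i=1: 26 = 5^2 + 1 (b=5); 5→6: 6^2 + 1 = 37; 37−1 = 36
i=2: 36 = 6^2 (b=6); 6→7: 7^2 = 49; 49−1 = 48
i=3: 48 = 6·7 + 6 (b=7); 7→8: 6·8 + 6 = 54; 54−1 = 53

5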